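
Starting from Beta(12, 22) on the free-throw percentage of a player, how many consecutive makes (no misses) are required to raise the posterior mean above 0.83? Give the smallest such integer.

After k makes and 0 misses the posterior is Beta(12+k, 22), with mean (12+k)/(12+22+k).
Set (12+k)/(34+k) > 0.83 and solve: k > (0.83·34 − 12)/(1 − 0.83) = 95.412.
The smallest integer exceeding 95.412 is 96.

k = 96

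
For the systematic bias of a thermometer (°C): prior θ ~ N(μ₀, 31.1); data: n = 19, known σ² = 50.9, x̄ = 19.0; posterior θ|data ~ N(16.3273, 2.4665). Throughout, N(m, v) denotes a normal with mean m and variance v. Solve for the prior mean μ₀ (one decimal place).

μ₀ = -14.7

With known observation variance, the Normal–Normal posterior has precision τ_n = τ₀ + n/σ² and mean μ_n = (τ₀μ₀ + (n/σ²)x̄)/τ_n.
Here τ₀ = 1/31.1 = 0.032154 and τ_data = 19/50.9 = 0.373281, so τ_n = 0.405435.
Rearranging for μ₀: μ₀ = (μ_n·τ_n − τ_data·x̄)/τ₀ = (16.3273·0.405435 − 0.373281·19.0) / 0.032154 = -0.472680/0.032154 ≈ -14.7.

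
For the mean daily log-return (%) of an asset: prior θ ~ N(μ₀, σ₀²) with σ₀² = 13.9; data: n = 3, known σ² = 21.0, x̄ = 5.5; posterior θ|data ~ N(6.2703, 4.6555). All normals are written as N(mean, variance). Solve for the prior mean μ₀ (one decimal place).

μ₀ = 7.8

With known observation variance, the Normal–Normal posterior has precision τ_n = τ₀ + n/σ² and mean μ_n = (τ₀μ₀ + (n/σ²)x̄)/τ_n.
Here τ₀ = 1/13.9 = 0.071942 and τ_data = 3/21.0 = 0.142857, so τ_n = 0.214799.
Rearranging for μ₀: μ₀ = (μ_n·τ_n − τ_data·x̄)/τ₀ = (6.2703·0.214799 − 0.142857·5.5) / 0.071942 = 0.561141/0.071942 ≈ 7.8.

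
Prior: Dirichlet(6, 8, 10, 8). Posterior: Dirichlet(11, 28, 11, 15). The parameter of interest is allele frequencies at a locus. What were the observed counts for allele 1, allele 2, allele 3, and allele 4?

counts (5, 20, 1, 7)

For a Dirichlet(α) prior with multinomial counts c, the posterior is Dirichlet(α + c) componentwise.
Counts are posterior − prior componentwise: 11−6=5, 28−8=20, 11−10=1, 15−8=7.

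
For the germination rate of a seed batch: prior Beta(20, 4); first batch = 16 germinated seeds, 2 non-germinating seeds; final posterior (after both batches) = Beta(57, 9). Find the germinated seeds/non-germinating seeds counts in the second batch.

21 germinated seeds and 3 non-germinating seeds

Sequential conjugate updates are equivalent to a single update on the pooled data, so total successes = posterior α − prior α and total failures = posterior β − prior β.
Total across both batches: 57−20=37 germinated seeds, 9−4=5 non-germinating seeds.
Subtract the first batch: 37−16=21 germinated seeds and 5−2=3 non-germinating seeds.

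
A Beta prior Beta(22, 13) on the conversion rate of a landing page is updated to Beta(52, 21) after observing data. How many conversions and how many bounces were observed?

Beta is conjugate to the binomial likelihood: posterior = Beta(a+s, b+f).
Match parameters: s=52−22=30, f=21−13=8.

30 conversions and 8 bounces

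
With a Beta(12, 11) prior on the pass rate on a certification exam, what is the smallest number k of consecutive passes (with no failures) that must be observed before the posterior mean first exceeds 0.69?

After k passes and 0 failures the posterior is Beta(12+k, 11), with mean (12+k)/(12+11+k).
Set (12+k)/(23+k) > 0.69 and solve: k > (0.69·23 − 12)/(1 − 0.69) = 12.484.
The smallest integer exceeding 12.484 is 13, and checking k=13: (25)/(36) = 0.6944 > 0.69.

k = 13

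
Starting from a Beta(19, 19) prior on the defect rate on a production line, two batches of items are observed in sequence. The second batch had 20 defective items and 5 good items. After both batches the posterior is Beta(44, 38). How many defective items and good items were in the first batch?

Because Beta–binomial updating is additive in the counts, the combined data contributed (α_post−α_prior, β_post−β_prior) successes and failures.
Total across both batches: 44−19=25 defective items, 38−19=19 good items.
Subtract the second batch: 25−20=5 defective items and 19−5=14 good items.

5 defective items and 14 good items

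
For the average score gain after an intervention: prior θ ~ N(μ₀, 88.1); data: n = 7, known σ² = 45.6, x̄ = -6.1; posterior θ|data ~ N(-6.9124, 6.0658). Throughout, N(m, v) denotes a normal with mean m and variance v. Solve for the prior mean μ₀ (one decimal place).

μ₀ = -17.9

The posterior mean is a precision-weighted average: μ_n = (τ₀μ₀ + τ_data·x̄)/(τ₀+τ_data), with τ₀=1/σ₀² and τ_data=n/σ².
Here τ₀ = 1/88.1 = 0.011351 and τ_data = 7/45.6 = 0.153509, so τ_n = 0.164860.
Rearranging for μ₀: μ₀ = (μ_n·τ_n − τ_data·x̄)/τ₀ = (-6.9124·0.164860 − 0.153509·-6.1) / 0.011351 = -0.203173/0.011351 ≈ -17.9.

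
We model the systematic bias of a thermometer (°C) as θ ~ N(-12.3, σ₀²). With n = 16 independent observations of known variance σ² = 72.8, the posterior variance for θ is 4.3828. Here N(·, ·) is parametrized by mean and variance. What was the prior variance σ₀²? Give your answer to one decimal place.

For the Normal–Normal model with known σ², precisions add: τ_n = τ₀ + n/σ².
So 1/σ₀² = 1/4.3828 − 16/72.8 = 0.228165 − 0.219780 = 0.008385.
Hence σ₀² = 1/0.008385 ≈ 119.3.

σ₀² = 119.3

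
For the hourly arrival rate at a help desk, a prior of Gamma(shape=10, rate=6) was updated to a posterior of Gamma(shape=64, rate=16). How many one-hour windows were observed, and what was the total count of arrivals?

Gamma–Poisson conjugacy: posterior shape = α + Σxᵢ, posterior rate = β + n.
Matching: Σxᵢ = 64 − 10 = 54 and n = 16 − 6 = 10.

n = 10 one-hour windows with total 54 arrivals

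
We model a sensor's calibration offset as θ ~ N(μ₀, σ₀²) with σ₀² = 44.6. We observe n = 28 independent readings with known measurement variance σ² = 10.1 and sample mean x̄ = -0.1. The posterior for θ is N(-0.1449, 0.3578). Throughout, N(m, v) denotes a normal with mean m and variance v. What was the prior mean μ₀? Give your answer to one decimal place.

With known observation variance, the Normal–Normal posterior has precision τ_n = τ₀ + n/σ² and mean μ_n = (τ₀μ₀ + (n/σ²)x̄)/τ_n.
Here τ₀ = 1/44.6 = 0.022422 and τ_data = 28/10.1 = 2.772277, so τ_n = 2.794699.
Rearranging for μ₀: μ₀ = (μ_n·τ_n − τ_data·x̄)/τ₀ = (-0.1449·2.794699 − 2.772277·-0.1) / 0.022422 = -0.127724/0.022422 ≈ -5.7.

μ₀ = -5.7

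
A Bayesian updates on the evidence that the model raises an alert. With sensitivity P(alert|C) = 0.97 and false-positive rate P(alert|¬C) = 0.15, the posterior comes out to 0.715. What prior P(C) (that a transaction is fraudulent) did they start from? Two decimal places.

Bayes' rule in odds form gives O(C|E) = O(C)·[P(E|C)/P(E|¬C)], hence O(C) = O(C|E)/LR.
Posterior odds = 0.715/(1−0.715) = 2.5088. LR = 0.97/0.15 = 6.4667.
Prior odds = 2.5088/6.4667 = 0.3880, so P(C) = 0.3880/(1+0.3880) ≈ 0.28.

P(C) = 0.28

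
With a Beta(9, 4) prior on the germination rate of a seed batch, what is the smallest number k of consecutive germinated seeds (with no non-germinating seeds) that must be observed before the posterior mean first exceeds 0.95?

After k germinated seeds and 0 non-germinating seeds the posterior is Beta(9+k, 4), with mean (9+k)/(9+4+k).
Set (9+k)/(13+k) > 0.95 and solve: k > (0.95·13 − 9)/(1 − 0.95) = 67.000.
The smallest integer exceeding 67.000 is 68, and checking k=68: (77)/(81) = 0.9506 > 0.95.

k = 68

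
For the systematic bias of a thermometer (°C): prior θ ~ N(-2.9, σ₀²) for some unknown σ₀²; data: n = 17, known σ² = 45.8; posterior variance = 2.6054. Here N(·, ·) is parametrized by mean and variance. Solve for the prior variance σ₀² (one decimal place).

σ₀² = 79.1

For the Normal–Normal model with known σ², precisions add: τ_n = τ₀ + n/σ².
So 1/σ₀² = 1/2.6054 − 17/45.8 = 0.383818 − 0.371179 = 0.012639.
Hence σ₀² = 1/0.012639 ≈ 79.1.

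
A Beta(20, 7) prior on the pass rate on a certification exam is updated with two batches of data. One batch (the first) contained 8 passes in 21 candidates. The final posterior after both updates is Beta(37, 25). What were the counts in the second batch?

9 passes and 5 failures

Sequential conjugate updates are equivalent to a single update on the pooled data, so total successes = posterior α − prior α and total failures = posterior β − prior β.
Total across both batches: 37−20=17 passes, 25−7=18 failures.
Subtract the first batch: 17−8=9 passes and 18−13=5 failures.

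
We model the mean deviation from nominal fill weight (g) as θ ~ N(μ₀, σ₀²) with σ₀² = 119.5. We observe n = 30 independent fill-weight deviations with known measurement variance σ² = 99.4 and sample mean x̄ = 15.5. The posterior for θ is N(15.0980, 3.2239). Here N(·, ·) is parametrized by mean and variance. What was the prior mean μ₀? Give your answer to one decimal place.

μ₀ = 0.6

The posterior mean is a precision-weighted average: μ_n = (τ₀μ₀ + τ_data·x̄)/(τ₀+τ_data), with τ₀=1/σ₀² and τ_data=n/σ².
Here τ₀ = 1/119.5 = 0.008368 and τ_data = 30/99.4 = 0.301811, so τ_n = 0.310179.
Rearranging for μ₀: μ₀ = (μ_n·τ_n − τ_data·x̄)/τ₀ = (15.0980·0.310179 − 0.301811·15.5) / 0.008368 = 0.005012/0.008368 ≈ 0.6.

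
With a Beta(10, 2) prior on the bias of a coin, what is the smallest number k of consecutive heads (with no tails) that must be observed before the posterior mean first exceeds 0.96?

k = 39

After k heads and 0 tails the posterior is Beta(10+k, 2), with mean (10+k)/(10+2+k).
Set (10+k)/(12+k) > 0.96 and solve: k > (0.96·12 − 10)/(1 − 0.96) = 38.000.
The smallest integer exceeding 38.000 is 39.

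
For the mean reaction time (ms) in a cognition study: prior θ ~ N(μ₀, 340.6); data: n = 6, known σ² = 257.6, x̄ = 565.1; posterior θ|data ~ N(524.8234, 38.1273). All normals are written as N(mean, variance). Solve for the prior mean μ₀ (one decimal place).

μ₀ = 205.3

With known observation variance, the Normal–Normal posterior has precision τ_n = τ₀ + n/σ² and mean μ_n = (τ₀μ₀ + (n/σ²)x̄)/τ_n.
Here τ₀ = 1/340.6 = 0.002936 and τ_data = 6/257.6 = 0.023292, so τ_n = 0.026228.
Rearranging for μ₀: μ₀ = (μ_n·τ_n − τ_data·x̄)/τ₀ = (524.8234·0.026228 − 0.023292·565.1) / 0.002936 = 0.602759/0.002936 ≈ 205.3.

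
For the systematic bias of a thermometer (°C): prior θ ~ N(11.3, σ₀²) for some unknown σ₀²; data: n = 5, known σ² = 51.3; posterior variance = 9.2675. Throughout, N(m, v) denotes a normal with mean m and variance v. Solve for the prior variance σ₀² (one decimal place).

Posterior precision equals prior precision plus data precision: 1/σ_n² = 1/σ₀² + n/σ².
So 1/σ₀² = 1/9.2675 − 5/51.3 = 0.107904 − 0.097466 = 0.010438.
Hence σ₀² = 1/0.010438 ≈ 95.8.

σ₀² = 95.8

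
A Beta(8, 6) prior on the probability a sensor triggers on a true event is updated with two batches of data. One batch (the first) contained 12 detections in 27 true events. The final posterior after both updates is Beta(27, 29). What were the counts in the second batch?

Sequential conjugate updates are equivalent to a single update on the pooled data, so total successes = posterior α − prior α and total failures = posterior β − prior β.
Total across both batches: 27−8=19 detections, 29−6=23 misses.
Subtract the first batch: 19−12=7 detections and 23−15=8 misses.

7 detections and 8 misses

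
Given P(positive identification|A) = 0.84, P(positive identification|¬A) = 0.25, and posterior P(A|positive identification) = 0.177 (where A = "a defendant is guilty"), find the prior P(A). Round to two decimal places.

In odds form, posterior odds = prior odds × likelihood ratio, so prior odds = posterior odds ÷ LR.
Posterior odds = 0.177/(1−0.177) = 0.2151. LR = 0.84/0.25 = 3.3600.
Prior odds = 0.2151/3.3600 = 0.0640, so P(A) = 0.0640/(1+0.0640) ≈ 0.06.

P(A) = 0.06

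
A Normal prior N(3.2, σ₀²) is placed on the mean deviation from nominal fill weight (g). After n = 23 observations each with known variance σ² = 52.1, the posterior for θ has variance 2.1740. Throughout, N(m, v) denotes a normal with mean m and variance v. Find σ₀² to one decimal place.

σ₀² = 54.0

For the Normal–Normal model with known σ², precisions add: τ_n = τ₀ + n/σ².
So 1/σ₀² = 1/2.1740 − 23/52.1 = 0.459982 − 0.441459 = 0.018523.
Hence σ₀² = 1/0.018523 ≈ 54.0.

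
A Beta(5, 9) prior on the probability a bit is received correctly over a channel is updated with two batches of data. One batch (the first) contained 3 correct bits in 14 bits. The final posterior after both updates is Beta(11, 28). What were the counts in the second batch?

3 correct bits and 8 errors

Sequential conjugate updates are equivalent to a single update on the pooled data, so total successes = posterior α − prior α and total failures = posterior β − prior β.
Total across both batches: 11−5=6 correct bits, 28−9=19 errors.
Subtract the first batch: 6−3=3 correct bits and 19−11=8 errors.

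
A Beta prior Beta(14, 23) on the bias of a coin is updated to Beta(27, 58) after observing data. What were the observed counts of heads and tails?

Under Beta–binomial conjugacy the posterior parameters are (α+s, β+f).
So s = 27 − 14 = 13 and f = 58 − 23 = 35.

13 heads and 35 tails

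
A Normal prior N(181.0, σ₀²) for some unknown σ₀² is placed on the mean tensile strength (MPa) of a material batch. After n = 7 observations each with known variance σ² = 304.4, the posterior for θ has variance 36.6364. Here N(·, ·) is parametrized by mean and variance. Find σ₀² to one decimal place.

σ₀² = 232.6

For the Normal–Normal model with known σ², precisions add: τ_n = τ₀ + n/σ².
So 1/σ₀² = 1/36.6364 − 7/304.4 = 0.027295 − 0.022996 = 0.004299.
Hence σ₀² = 1/0.004299 ≈ 232.6.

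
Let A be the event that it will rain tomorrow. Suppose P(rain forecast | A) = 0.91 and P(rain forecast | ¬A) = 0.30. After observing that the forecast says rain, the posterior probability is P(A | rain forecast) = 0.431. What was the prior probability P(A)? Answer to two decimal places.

P(A) = 0.20

Bayes' rule in odds form gives O(A|E) = O(A)·[P(E|A)/P(E|¬A)], hence O(A) = O(A|E)/LR.
Posterior odds = 0.431/(1−0.431) = 0.7575. LR = 0.91/0.30 = 3.0333.
Prior odds = 0.7575/3.0333 = 0.2497, so P(A) = 0.2497/(1+0.2497) ≈ 0.20.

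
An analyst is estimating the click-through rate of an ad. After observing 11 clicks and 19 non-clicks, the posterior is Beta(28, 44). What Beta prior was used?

Beta(17, 25)

Beta is conjugate to the binomial likelihood: posterior = Beta(a+s, b+f).
Subtract the data counts: 28−11=17, 44−19=25.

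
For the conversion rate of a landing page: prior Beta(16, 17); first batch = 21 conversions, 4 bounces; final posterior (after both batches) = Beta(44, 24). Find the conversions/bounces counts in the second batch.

Sequential conjugate updates are equivalent to a single update on the pooled data, so total successes = posterior α − prior α and total failures = posterior β − prior β.
Total across both batches: 44−16=28 conversions, 24−17=7 bounces.
Subtract the first batch: 28−21=7 conversions and 7−4=3 bounces.

7 conversions and 3 bounces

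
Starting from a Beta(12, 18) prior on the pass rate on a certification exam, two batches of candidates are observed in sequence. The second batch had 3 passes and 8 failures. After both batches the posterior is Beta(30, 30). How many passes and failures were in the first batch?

Sequential conjugate updates are equivalent to a single update on the pooled data, so total successes = posterior α − prior α and total failures = posterior β − prior β.
Total across both batches: 30−12=18 passes, 30−18=12 failures.
Subtract the second batch: 18−3=15 passes and 12−8=4 failures.

15 passes and 4 failures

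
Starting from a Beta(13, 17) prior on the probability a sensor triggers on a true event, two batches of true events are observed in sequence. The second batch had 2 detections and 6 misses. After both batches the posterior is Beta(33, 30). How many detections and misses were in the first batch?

Because Beta–binomial updating is additive in the counts, the combined data contributed (α_post−α_prior, β_post−β_prior) successes and failures.
Total across both batches: 33−13=20 detections, 30−17=13 misses.
Subtract the second batch: 20−2=18 detections and 13−6=7 misses.

18 detections and 7 misses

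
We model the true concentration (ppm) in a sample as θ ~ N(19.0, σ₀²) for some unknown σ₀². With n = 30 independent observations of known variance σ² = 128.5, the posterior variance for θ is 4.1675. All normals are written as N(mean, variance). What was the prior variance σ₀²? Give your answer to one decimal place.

For the Normal–Normal model with known σ², precisions add: τ_n = τ₀ + n/σ².
So 1/σ₀² = 1/4.1675 − 30/128.5 = 0.239952 − 0.233463 = 0.006489.
Hence σ₀² = 1/0.006489 ≈ 154.1.

σ₀² = 154.1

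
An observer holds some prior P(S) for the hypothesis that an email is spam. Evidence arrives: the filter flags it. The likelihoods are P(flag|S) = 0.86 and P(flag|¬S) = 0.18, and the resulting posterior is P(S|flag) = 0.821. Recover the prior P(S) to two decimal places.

P(S) = 0.49

In odds form, posterior odds = prior odds × likelihood ratio, so prior odds = posterior odds ÷ LR.
Posterior odds = 0.821/(1−0.821) = 4.5866. LR = 0.86/0.18 = 4.7778.
Prior odds = 4.5866/4.7778 = 0.9600, so P(S) = 0.9600/(1+0.9600) ≈ 0.49.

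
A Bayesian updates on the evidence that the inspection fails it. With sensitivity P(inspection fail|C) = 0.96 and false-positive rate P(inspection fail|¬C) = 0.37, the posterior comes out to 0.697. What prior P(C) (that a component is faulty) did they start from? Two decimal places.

P(C) = 0.47

In odds form, posterior odds = prior odds × likelihood ratio, so prior odds = posterior odds ÷ LR.
Posterior odds = 0.697/(1−0.697) = 2.3003. LR = 0.96/0.37 = 2.5946.
Prior odds = 2.3003/2.5946 = 0.8866, so P(C) = 0.8866/(1+0.8866) ≈ 0.47.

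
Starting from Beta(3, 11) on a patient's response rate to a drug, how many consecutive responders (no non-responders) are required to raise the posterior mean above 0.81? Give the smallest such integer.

k = 44

After k responders and 0 non-responders the posterior is Beta(3+k, 11), with mean (3+k)/(3+11+k).
Set (3+k)/(14+k) > 0.81 and solve: k > (0.81·14 − 3)/(1 − 0.81) = 43.895.
The smallest integer exceeding 43.895 is 44, and checking k=44: (47)/(58) = 0.8103 > 0.81.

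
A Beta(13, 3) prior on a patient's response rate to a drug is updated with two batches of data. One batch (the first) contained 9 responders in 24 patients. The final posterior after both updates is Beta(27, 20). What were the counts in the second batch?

Because Beta–binomial updating is additive in the counts, the combined data contributed (α_post−α_prior, β_post−β_prior) successes and failures.
Total across both batches: 27−13=14 responders, 20−3=17 non-responders.
Subtract the first batch: 14−9=5 responders and 17−15=2 non-responders.

5 responders and 2 non-responders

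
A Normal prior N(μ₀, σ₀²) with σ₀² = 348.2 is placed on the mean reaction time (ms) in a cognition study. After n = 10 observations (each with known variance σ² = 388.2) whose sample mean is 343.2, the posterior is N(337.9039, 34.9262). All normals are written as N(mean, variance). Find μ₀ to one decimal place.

With known observation variance, the Normal–Normal posterior has precision τ_n = τ₀ + n/σ² and mean μ_n = (τ₀μ₀ + (n/σ²)x̄)/τ_n.
Here τ₀ = 1/348.2 = 0.002872 and τ_data = 10/388.2 = 0.025760, so τ_n = 0.028632.
Rearranging for μ₀: μ₀ = (μ_n·τ_n − τ_data·x̄)/τ₀ = (337.9039·0.028632 − 0.025760·343.2) / 0.002872 = 0.834032/0.002872 ≈ 290.4.

μ₀ = 290.4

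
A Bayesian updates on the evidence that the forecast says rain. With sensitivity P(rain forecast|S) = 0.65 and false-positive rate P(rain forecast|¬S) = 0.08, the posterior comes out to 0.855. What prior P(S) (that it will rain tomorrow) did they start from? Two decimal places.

P(S) = 0.42

In odds form, posterior odds = prior odds × likelihood ratio, so prior odds = posterior odds ÷ LR.
Posterior odds = 0.855/(1−0.855) = 5.8966. LR = 0.65/0.08 = 8.1250.
Prior odds = 5.8966/8.1250 = 0.7257, so P(S) = 0.7257/(1+0.7257) ≈ 0.42.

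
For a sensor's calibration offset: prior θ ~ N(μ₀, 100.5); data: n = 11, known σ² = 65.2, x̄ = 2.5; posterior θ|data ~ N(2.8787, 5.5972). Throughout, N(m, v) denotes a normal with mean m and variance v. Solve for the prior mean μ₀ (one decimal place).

The posterior mean is a precision-weighted average: μ_n = (τ₀μ₀ + τ_data·x̄)/(τ₀+τ_data), with τ₀=1/σ₀² and τ_data=n/σ².
Here τ₀ = 1/100.5 = 0.009950 and τ_data = 11/65.2 = 0.168712, so τ_n = 0.178662.
Rearranging for μ₀: μ₀ = (μ_n·τ_n − τ_data·x̄)/τ₀ = (2.8787·0.178662 − 0.168712·2.5) / 0.009950 = 0.092534/0.009950 ≈ 9.3.

μ₀ = 9.3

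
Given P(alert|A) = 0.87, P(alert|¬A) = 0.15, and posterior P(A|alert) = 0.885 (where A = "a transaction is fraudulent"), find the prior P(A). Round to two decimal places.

Bayes' rule in odds form gives O(A|E) = O(A)·[P(E|A)/P(E|¬A)], hence O(A) = O(A|E)/LR.
Posterior odds = 0.885/(1−0.885) = 7.6957. LR = 0.87/0.15 = 5.8000.
Prior odds = 7.6957/5.8000 = 1.3268, so P(A) = 1.3268/(1+1.3268) ≈ 0.57.

P(A) = 0.57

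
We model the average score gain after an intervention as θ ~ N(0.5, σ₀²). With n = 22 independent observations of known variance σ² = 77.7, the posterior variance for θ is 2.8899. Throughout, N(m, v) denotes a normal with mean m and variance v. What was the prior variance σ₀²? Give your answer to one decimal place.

σ₀² = 15.9

Posterior precision equals prior precision plus data precision: 1/σ_n² = 1/σ₀² + n/σ².
So 1/σ₀² = 1/2.8899 − 22/77.7 = 0.346033 − 0.283140 = 0.062893.
Hence σ₀² = 1/0.062893 ≈ 15.9.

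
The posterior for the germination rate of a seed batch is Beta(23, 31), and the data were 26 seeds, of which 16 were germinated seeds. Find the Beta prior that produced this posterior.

Under Beta–binomial conjugacy the posterior parameters are (α+s, β+f).
Subtract the data counts: 23−16=7, 31−10=21.

Beta(7, 21)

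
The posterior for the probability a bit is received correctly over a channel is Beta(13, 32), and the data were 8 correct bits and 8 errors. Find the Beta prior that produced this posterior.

Under Beta–binomial conjugacy the posterior parameters are (a+s, b+f).
So a = 13 − 8 = 5 and b = 32 − 8 = 24.

Beta(5, 24)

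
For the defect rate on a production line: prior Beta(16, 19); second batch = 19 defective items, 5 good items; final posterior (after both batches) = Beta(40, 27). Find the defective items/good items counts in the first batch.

Because Beta–binomial updating is additive in the counts, the combined data contributed (α_post−α_prior, β_post−β_prior) successes and failures.
Total across both batches: 40−16=24 defective items, 27−19=8 good items.
Subtract the second batch: 24−19=5 defective items and 8−5=3 good items.

5 defective items and 3 good items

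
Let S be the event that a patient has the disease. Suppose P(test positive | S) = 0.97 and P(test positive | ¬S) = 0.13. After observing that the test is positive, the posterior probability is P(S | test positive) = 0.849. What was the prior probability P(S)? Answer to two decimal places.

P(S) = 0.43

Bayes' rule in odds form gives O(S|E) = O(S)·[P(E|S)/P(E|¬S)], hence O(S) = O(S|E)/LR.
Posterior odds = 0.849/(1−0.849) = 5.6225. LR = 0.97/0.13 = 7.4615.
Prior odds = 5.6225/7.4615 = 0.7535, so P(S) = 0.7535/(1+0.7535) ≈ 0.43.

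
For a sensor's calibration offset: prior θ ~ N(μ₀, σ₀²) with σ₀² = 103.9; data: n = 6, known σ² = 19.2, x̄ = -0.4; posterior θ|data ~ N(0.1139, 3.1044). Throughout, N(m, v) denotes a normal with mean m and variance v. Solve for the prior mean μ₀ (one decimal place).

The posterior mean is a precision-weighted average: μ_n = (τ₀μ₀ + τ_data·x̄)/(τ₀+τ_data), with τ₀=1/σ₀² and τ_data=n/σ².
Here τ₀ = 1/103.9 = 0.009625 and τ_data = 6/19.2 = 0.312500, so τ_n = 0.322125.
Rearranging for μ₀: μ₀ = (μ_n·τ_n − τ_data·x̄)/τ₀ = (0.1139·0.322125 − 0.312500·-0.4) / 0.009625 = 0.161690/0.009625 ≈ 16.8.

μ₀ = 16.8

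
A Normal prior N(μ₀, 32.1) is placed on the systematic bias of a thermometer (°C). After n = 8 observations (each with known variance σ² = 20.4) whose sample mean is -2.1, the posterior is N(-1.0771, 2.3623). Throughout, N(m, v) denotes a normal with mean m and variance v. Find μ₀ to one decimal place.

μ₀ = 11.8

With known observation variance, the Normal–Normal posterior has precision τ_n = τ₀ + n/σ² and mean μ_n = (τ₀μ₀ + (n/σ²)x̄)/τ_n.
Here τ₀ = 1/32.1 = 0.031153 and τ_data = 8/20.4 = 0.392157, so τ_n = 0.423310.
Rearranging for μ₀: μ₀ = (μ_n·τ_n − τ_data·x̄)/τ₀ = (-1.0771·0.423310 − 0.392157·-2.1) / 0.031153 = 0.367582/0.031153 ≈ 11.8.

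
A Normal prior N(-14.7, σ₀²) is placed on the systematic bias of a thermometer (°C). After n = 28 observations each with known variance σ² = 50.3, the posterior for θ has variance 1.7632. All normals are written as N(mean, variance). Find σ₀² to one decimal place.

σ₀² = 95.3

For the Normal–Normal model with known σ², precisions add: τ_n = τ₀ + n/σ².
So 1/σ₀² = 1/1.7632 − 28/50.3 = 0.567151 − 0.556660 = 0.010491.
Hence σ₀² = 1/0.010491 ≈ 95.3.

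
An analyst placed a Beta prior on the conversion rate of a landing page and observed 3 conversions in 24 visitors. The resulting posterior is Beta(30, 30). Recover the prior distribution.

Under Beta–binomial conjugacy the posterior parameters are (α+s, β+f).
So α = 30 − 3 = 27 and β = 30 − 21 = 9.

Beta(27, 9)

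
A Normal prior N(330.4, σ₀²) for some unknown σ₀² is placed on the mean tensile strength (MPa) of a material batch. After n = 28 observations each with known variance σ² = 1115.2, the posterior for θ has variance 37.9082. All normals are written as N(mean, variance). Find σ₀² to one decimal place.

σ₀² = 786.2

Posterior precision equals prior precision plus data precision: 1/σ_n² = 1/σ₀² + n/σ².
So 1/σ₀² = 1/37.9082 − 28/1115.2 = 0.026380 − 0.025108 = 0.001272.
Hence σ₀² = 1/0.001272 ≈ 786.2.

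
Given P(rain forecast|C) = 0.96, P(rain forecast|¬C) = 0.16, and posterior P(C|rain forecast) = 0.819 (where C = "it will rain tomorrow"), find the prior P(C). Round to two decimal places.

Bayes' rule in odds form gives O(C|E) = O(C)·[P(E|C)/P(E|¬C)], hence O(C) = O(C|E)/LR.
Posterior odds = 0.819/(1−0.819) = 4.5249. LR = 0.96/0.16 = 6.0000.
Prior odds = 4.5249/6.0000 = 0.7541, so P(C) = 0.7541/(1+0.7541) ≈ 0.43.

P(C) = 0.43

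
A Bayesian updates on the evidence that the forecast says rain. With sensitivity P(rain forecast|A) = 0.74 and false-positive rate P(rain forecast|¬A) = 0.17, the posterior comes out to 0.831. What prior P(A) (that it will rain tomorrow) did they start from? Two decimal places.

P(A) = 0.53

Bayes' rule in odds form gives O(A|E) = O(A)·[P(E|A)/P(E|¬A)], hence O(A) = O(A|E)/LR.
Posterior odds = 0.831/(1−0.831) = 4.9172. LR = 0.74/0.17 = 4.3529.
Prior odds = 4.9172/4.3529 = 1.1296, so P(A) = 1.1296/(1+1.1296) ≈ 0.53.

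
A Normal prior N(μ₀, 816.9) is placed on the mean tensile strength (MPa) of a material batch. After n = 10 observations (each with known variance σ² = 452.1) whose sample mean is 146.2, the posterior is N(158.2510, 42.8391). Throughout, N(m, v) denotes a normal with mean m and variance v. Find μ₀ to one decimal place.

With known observation variance, the Normal–Normal posterior has precision τ_n = τ₀ + n/σ² and mean μ_n = (τ₀μ₀ + (n/σ²)x̄)/τ_n.
Here τ₀ = 1/816.9 = 0.001224 and τ_data = 10/452.1 = 0.022119, so τ_n = 0.023343.
Rearranging for μ₀: μ₀ = (μ_n·τ_n − τ_data·x̄)/τ₀ = (158.2510·0.023343 − 0.022119·146.2) / 0.001224 = 0.460255/0.001224 ≈ 376.0.

μ₀ = 376.0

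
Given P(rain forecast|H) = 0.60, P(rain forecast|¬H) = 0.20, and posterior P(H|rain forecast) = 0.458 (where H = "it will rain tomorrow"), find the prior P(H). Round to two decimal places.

P(H) = 0.22

Bayes' rule in odds form gives O(H|E) = O(H)·[P(E|H)/P(E|¬H)], hence O(H) = O(H|E)/LR.
Posterior odds = 0.458/(1−0.458) = 0.8450. LR = 0.60/0.20 = 3.0000.
Prior odds = 0.8450/3.0000 = 0.2817, so P(H) = 0.2817/(1+0.2817) ≈ 0.22.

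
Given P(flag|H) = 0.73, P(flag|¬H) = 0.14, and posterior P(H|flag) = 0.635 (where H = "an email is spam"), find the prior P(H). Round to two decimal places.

P(H) = 0.25

In odds form, posterior odds = prior odds × likelihood ratio, so prior odds = posterior odds ÷ LR.
Posterior odds = 0.635/(1−0.635) = 1.7397. LR = 0.73/0.14 = 5.2143.
Prior odds = 1.7397/5.2143 = 0.3336, so P(H) = 0.3336/(1+0.3336) ≈ 0.25.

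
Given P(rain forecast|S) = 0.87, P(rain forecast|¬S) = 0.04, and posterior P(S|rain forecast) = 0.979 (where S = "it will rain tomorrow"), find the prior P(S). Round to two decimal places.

Bayes' rule in odds form gives O(S|E) = O(S)·[P(E|S)/P(E|¬S)], hence O(S) = O(S|E)/LR.
Posterior odds = 0.979/(1−0.979) = 46.6190. LR = 0.87/0.04 = 21.7500.
Prior odds = 46.6190/21.7500 = 2.1434, so P(S) = 2.1434/(1+2.1434) ≈ 0.68.

P(S) = 0.68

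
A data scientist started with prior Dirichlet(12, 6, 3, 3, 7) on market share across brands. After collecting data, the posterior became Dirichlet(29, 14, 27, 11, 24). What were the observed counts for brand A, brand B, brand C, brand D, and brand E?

counts (17, 8, 24, 8, 17)

For a Dirichlet(α) prior with multinomial counts c, the posterior is Dirichlet(α + c) componentwise.
Counts are posterior − prior componentwise: 29−12=17, 14−6=8, 27−3=24, 11−3=8, 24−7=17.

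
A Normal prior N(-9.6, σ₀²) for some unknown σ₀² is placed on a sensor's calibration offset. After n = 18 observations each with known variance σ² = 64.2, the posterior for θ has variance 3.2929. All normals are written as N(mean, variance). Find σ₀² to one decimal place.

σ₀² = 42.9

Posterior precision equals prior precision plus data precision: 1/σ_n² = 1/σ₀² + n/σ².
So 1/σ₀² = 1/3.2929 − 18/64.2 = 0.303684 − 0.280374 = 0.023310.
Hence σ₀² = 1/0.023310 ≈ 42.9.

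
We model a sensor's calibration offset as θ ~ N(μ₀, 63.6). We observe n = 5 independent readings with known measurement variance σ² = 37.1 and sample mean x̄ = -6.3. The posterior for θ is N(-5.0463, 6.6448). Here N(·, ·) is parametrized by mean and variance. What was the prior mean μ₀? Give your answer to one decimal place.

μ₀ = 5.7

The posterior mean is a precision-weighted average: μ_n = (τ₀μ₀ + τ_data·x̄)/(τ₀+τ_data), with τ₀=1/σ₀² and τ_data=n/σ².
Here τ₀ = 1/63.6 = 0.015723 and τ_data = 5/37.1 = 0.134771, so τ_n = 0.150494.
Rearranging for μ₀: μ₀ = (μ_n·τ_n − τ_data·x̄)/τ₀ = (-5.0463·0.150494 − 0.134771·-6.3) / 0.015723 = 0.089619/0.015723 ≈ 5.7.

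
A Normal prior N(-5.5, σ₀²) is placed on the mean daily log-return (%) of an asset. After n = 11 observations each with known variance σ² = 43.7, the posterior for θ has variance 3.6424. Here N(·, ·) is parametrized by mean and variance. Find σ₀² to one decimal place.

σ₀² = 43.8

Posterior precision equals prior precision plus data precision: 1/σ_n² = 1/σ₀² + n/σ².
So 1/σ₀² = 1/3.6424 − 11/43.7 = 0.274544 − 0.251716 = 0.022828.
Hence σ₀² = 1/0.022828 ≈ 43.8.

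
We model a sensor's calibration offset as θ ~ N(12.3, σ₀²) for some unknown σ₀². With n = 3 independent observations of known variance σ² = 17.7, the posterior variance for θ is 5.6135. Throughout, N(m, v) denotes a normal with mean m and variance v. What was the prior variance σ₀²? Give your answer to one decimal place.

σ₀² = 115.6

For the Normal–Normal model with known σ², precisions add: τ_n = τ₀ + n/σ².
So 1/σ₀² = 1/5.6135 − 3/17.7 = 0.178142 − 0.169492 = 0.008650.
Hence σ₀² = 1/0.008650 ≈ 115.6.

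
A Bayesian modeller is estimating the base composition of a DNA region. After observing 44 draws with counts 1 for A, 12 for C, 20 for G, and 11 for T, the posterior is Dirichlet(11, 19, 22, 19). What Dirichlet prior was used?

For a Dirichlet(α) prior with multinomial counts c, the posterior is Dirichlet(α + c) componentwise.
Subtract each count from the matching posterior parameter: 11−1=10, 19−12=7, 22−20=2, 19−11=8.

Dirichlet(10, 7, 2, 8)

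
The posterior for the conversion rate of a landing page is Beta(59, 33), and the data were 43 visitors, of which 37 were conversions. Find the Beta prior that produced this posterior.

Under Beta–binomial conjugacy the posterior parameters are (a+s, b+f).
So a = 59 − 37 = 22 and b = 33 − 6 = 27.

Beta(22, 27)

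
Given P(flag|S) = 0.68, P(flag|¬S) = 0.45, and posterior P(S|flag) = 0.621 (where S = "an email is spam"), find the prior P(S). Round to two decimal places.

In odds form, posterior odds = prior odds × likelihood ratio, so prior odds = posterior odds ÷ LR.
Posterior odds = 0.621/(1−0.621) = 1.6385. LR = 0.68/0.45 = 1.5111.
Prior odds = 1.6385/1.5111 = 1.0843, so P(S) = 1.0843/(1+1.0843) ≈ 0.52.

P(S) = 0.52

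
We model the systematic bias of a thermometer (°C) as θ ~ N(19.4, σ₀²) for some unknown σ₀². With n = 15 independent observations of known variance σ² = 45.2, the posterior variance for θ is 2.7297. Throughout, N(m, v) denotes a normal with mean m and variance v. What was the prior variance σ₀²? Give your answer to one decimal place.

For the Normal–Normal model with known σ², precisions add: τ_n = τ₀ + n/σ².
So 1/σ₀² = 1/2.7297 − 15/45.2 = 0.366341 − 0.331858 = 0.034483.
Hence σ₀² = 1/0.034483 ≈ 29.0.

σ₀² = 29.0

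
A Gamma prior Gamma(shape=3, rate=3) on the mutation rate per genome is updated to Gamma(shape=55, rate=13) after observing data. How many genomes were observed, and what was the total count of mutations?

n = 10 genomes with total 52 mutations

Gamma–Poisson conjugacy: posterior shape = α + Σxᵢ, posterior rate = β + n.
Matching: Σxᵢ = 55 − 3 = 52 and n = 13 − 3 = 10.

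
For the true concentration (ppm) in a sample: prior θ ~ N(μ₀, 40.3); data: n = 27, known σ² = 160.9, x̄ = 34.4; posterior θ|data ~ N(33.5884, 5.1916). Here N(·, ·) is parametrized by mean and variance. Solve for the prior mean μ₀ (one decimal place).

With known observation variance, the Normal–Normal posterior has precision τ_n = τ₀ + n/σ² and mean μ_n = (τ₀μ₀ + (n/σ²)x̄)/τ_n.
Here τ₀ = 1/40.3 = 0.024814 and τ_data = 27/160.9 = 0.167806, so τ_n = 0.192620.
Rearranging for μ₀: μ₀ = (μ_n·τ_n − τ_data·x̄)/τ₀ = (33.5884·0.192620 − 0.167806·34.4) / 0.024814 = 0.697271/0.024814 ≈ 28.1.

μ₀ = 28.1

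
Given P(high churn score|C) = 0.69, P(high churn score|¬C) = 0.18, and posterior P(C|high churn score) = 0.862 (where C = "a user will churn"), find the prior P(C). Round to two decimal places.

P(C) = 0.62

In odds form, posterior odds = prior odds × likelihood ratio, so prior odds = posterior odds ÷ LR.
Posterior odds = 0.862/(1−0.862) = 6.2464. LR = 0.69/0.18 = 3.8333.
Prior odds = 6.2464/3.8333 = 1.6295, so P(C) = 1.6295/(1+1.6295) ≈ 0.62.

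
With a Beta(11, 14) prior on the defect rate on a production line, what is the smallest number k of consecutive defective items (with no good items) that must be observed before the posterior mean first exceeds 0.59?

k = 10

After k defective items and 0 good items the posterior is Beta(11+k, 14), with mean (11+k)/(11+14+k).
Set (11+k)/(25+k) > 0.59 and solve: k > (0.59·25 − 11)/(1 − 0.59) = 9.146.
The smallest integer exceeding 9.146 is 10, and checking k=10: (21)/(35) = 0.6000 > 0.59.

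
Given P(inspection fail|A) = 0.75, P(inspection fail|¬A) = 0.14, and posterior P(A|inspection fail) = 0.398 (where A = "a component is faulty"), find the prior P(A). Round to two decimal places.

In odds form, posterior odds = prior odds × likelihood ratio, so prior odds = posterior odds ÷ LR.
Posterior odds = 0.398/(1−0.398) = 0.6611. LR = 0.75/0.14 = 5.3571.
Prior odds = 0.6611/5.3571 = 0.1234, so P(A) = 0.1234/(1+0.1234) ≈ 0.11.

P(A) = 0.11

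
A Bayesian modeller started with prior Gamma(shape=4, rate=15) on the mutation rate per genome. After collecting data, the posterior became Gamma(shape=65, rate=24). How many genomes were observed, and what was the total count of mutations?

n = 9 genomes with total 61 mutations

Gamma–Poisson conjugacy: posterior shape = α + Σxᵢ, posterior rate = β + n.
Matching: Σxᵢ = 65 − 4 = 61 and n = 24 − 15 = 9.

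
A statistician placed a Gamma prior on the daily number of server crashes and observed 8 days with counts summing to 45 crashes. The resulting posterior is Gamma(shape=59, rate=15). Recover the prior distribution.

Gamma–Poisson conjugacy: posterior shape = α + Σxᵢ, posterior rate = β + n.
So α = 59 − 45 = 14 and β = 15 − 8 = 7.

Gamma(shape=14, rate=7)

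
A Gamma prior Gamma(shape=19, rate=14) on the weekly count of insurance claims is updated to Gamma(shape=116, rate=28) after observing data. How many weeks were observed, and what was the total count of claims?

Gamma–Poisson conjugacy: posterior shape = α + Σxᵢ, posterior rate = β + n.
Matching: Σxᵢ = 116 − 19 = 97 and n = 28 − 14 = 14.

n = 14 weeks with total 97 claims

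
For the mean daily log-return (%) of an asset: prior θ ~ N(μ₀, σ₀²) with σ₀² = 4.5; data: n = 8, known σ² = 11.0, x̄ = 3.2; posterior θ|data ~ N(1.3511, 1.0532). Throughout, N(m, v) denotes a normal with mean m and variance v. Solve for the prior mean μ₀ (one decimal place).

μ₀ = -4.7

With known observation variance, the Normal–Normal posterior has precision τ_n = τ₀ + n/σ² and mean μ_n = (τ₀μ₀ + (n/σ²)x̄)/τ_n.
Here τ₀ = 1/4.5 = 0.222222 and τ_data = 8/11.0 = 0.727273, so τ_n = 0.949495.
Rearranging for μ₀: μ₀ = (μ_n·τ_n − τ_data·x̄)/τ₀ = (1.3511·0.949495 − 0.727273·3.2) / 0.222222 = -1.044411/0.222222 ≈ -4.7.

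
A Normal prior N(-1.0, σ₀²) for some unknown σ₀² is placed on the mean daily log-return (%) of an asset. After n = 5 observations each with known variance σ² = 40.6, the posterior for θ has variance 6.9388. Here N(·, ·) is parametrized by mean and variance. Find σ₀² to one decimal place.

σ₀² = 47.7

Posterior precision equals prior precision plus data precision: 1/σ_n² = 1/σ₀² + n/σ².
So 1/σ₀² = 1/6.9388 − 5/40.6 = 0.144117 − 0.123153 = 0.020964.
Hence σ₀² = 1/0.020964 ≈ 47.7.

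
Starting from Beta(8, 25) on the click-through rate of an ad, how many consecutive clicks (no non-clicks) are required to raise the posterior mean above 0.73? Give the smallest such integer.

After k clicks and 0 non-clicks the posterior is Beta(8+k, 25), with mean (8+k)/(8+25+k).
Set (8+k)/(33+k) > 0.73 and solve: k > (0.73·33 − 8)/(1 − 0.73) = 59.593.
The smallest integer exceeding 59.593 is 60, and checking k=60: (68)/(93) = 0.7312 > 0.73.

k = 60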